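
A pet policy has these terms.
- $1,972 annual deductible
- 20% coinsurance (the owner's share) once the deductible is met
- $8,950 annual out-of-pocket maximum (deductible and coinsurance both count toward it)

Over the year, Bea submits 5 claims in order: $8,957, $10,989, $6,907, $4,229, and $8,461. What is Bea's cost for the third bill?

#1 ($8,957): $1,972 to deductible, leaving $6,985; owner's 20% is $1,397. Cost to owner: $3,369. OOP to date $3,369.
#2 ($10,989): 20% coinsurance on $10,989 = $2,197.80. Owner pays $2,197.80; OOP now $5,566.80.
#3 ($6,907): deductible met; 20% of $6,907 = $1,381.40. Owner owes $1,381.40 (running OOP $6,948.20).

$1,381.40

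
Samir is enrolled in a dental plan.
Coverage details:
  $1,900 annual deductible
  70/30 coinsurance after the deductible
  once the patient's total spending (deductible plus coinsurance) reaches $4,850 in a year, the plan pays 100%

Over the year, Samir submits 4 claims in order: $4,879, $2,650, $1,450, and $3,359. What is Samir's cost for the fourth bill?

$826.30

#1 ($4,879): deductible takes $1,900, $2,979 remains; patient's 30% is $893.70. Patient pays $2,793.70; OOP now $2,793.70.
#2 ($2,650): 30% coinsurance on $2,650 = $795. Patient pays $795; OOP now $3,588.70.
#3 ($1,450): 30% coinsurance on $1,450 = $435. Patient owes $435 (running OOP $4,023.70).
#4 ($3,359): deductible already satisfied, so patient's share is 30% × $3,359 = $1,007.70. Adding that to $4,023.70 gives $5,031.40, past the $4,850 cap; patient pays only $4,850 − $4,023.70 = $826.30.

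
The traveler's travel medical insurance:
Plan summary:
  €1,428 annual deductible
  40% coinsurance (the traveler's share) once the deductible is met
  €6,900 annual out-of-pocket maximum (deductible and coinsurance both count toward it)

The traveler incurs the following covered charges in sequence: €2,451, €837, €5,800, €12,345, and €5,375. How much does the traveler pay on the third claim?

€2,320

Bill 1, €2,451: deductible takes €1,428, €1,023 remains; 40% of €1,023 = €409.20. Traveler owes €1,837.20 (running OOP €1,837.20).
Bill 2, €837: deductible met; 40% of €837 = €334.80. Traveler owes €334.80 (running OOP €2,172).
Bill 3, €5,800: deductible already satisfied, so traveler's share is 40% × €5,800 = €2,320. Traveler owes €2,320 (running OOP €4,492).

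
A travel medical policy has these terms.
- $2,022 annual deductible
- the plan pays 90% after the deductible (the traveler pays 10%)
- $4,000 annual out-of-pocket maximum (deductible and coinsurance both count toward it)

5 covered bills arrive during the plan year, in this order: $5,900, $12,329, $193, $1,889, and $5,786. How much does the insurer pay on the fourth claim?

Bill 1, $5,900: deductible takes $2,022, $3,878 remains; coinsurance $3,878 × 10% = $387.80. Cost to traveler: $2,409.80. OOP to date $2,409.80. Plan pays $5,900 − $2,409.80 = $3,490.20.
Bill 2, $12,329: deductible met; 10% of $12,329 = $1,232.90. Traveler pays $1,232.90; OOP now $3,642.70. Insurer: $12,329 − $1,232.90 = $11,096.10.
Bill 3, $193: deductible met; 10% of $193 = $19.30. Traveler owes $19.30 (running OOP $3,662). Insurer: $193 − $19.30 = $173.70.
Bill 4, $1,889: deductible met; 10% of $1,889 = $188.90. Cost to traveler: $188.90. OOP to date $3,850.90. Plan pays $1,889 − $188.90 = $1,700.10.

$1,700.10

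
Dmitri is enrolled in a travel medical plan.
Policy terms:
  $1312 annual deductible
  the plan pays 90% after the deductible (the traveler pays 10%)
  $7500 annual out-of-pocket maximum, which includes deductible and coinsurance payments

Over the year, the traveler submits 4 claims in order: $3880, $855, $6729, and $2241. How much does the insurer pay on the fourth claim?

Claim 1 — $3880: $1312 finishes the deductible; $2568 goes to coinsurance; coinsurance $2568 × 10% = $256.80. Traveler owes $1568.80 (running OOP $1568.80). Plan pays $3880 − $1568.80 = $2311.20.
Claim 2 — $855: deductible already satisfied, so traveler's share is 10% × $855 = $85.50. Traveler pays $85.50; OOP now $1654.30. Plan pays $855 − $85.50 = $769.50.
Claim 3 — $6729: deductible already satisfied, so traveler's share is 10% × $6729 = $672.90. Traveler owes $672.90 (running OOP $2327.20). Plan pays $6729 − $672.90 = $6056.10.
Claim 4 — $2241: 10% coinsurance on $2241 = $224.10. Traveler owes $224.10 (running OOP $2551.30). Insurer: $2241 − $224.10 = $2016.90.

$2016.90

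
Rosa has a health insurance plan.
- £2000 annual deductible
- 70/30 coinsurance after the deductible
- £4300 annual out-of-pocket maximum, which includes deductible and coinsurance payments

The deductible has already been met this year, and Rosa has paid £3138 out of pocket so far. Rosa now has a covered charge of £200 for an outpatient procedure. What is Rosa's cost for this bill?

With the deductible met, the entire £200 is subject to coinsurance.
Patient's 30% share of £200 is £60.
Year-to-date out-of-pocket becomes £3138 + £60 = £3198, still under the £4300 maximum, so no cap applies.

£60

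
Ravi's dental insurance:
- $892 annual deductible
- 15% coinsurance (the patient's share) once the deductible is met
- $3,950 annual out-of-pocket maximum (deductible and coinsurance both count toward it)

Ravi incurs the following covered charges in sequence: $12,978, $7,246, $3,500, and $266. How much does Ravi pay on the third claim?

Claim 1 ($12,978): deductible takes $892, $12,086 remains; 15% of $12,086 = $1,812.90. Patient owes $2,704.90 (running OOP $2,704.90).
Claim 2 ($7,246): 15% coinsurance on $7,246 = $1,086.90. Cost to patient: $1,086.90. OOP to date $3,791.80.
Claim 3 ($3,500): 15% coinsurance on $3,500 = $525. Adding that to $3,791.80 gives $4,316.80, past the $3,950 cap; patient pays only $3,950 − $3,791.80 = $158.20.

$158.20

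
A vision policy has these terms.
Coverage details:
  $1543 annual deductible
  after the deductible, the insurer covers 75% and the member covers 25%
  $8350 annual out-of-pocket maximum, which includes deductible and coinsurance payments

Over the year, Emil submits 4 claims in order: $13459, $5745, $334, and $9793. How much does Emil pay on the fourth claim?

Bill 1, $13459: $1543 finishes the deductible; $11916 goes to coinsurance; member's 25% is $2979. Cost to member: $4522. OOP to date $4522.
Bill 2, $5745: deductible met; 25% of $5745 = $1436.25. Member pays $1436.25; OOP now $5958.25.
Bill 3, $334: 25% coinsurance on $334 = $83.50. Member owes $83.50 (running OOP $6041.75).
Bill 4, $9793: deductible met; 25% of $9793 = $2448.25. That would push OOP to $8490, over the $8350 cap, so member pays $8350 − $6041.75 = $2308.25.

$2308.25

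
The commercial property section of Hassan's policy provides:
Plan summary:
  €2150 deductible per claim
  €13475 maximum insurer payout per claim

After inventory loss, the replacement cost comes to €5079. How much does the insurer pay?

€2929

Less the €2150 deductible: €5079 − €2150 = €2929.
€2929 ≤ €13475, so the limit doesn't bind; insurer pays €2929.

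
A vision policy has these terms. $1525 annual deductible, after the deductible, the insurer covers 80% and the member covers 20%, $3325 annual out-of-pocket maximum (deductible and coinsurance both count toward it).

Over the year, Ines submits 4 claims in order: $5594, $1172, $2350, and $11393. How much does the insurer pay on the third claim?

$1880

Bill 1, $5594: $1525 finishes the deductible; $4069 goes to coinsurance; coinsurance $4069 × 20% = $813.80. Cost to member: $2338.80. OOP to date $2338.80. Plan pays $5594 − $2338.80 = $3255.20.
Bill 2, $1172: deductible met; 20% of $1172 = $234.40. Cost to member: $234.40. OOP to date $2573.20. Insurer: $1172 − $234.40 = $937.60.
Bill 3, $2350: deductible met; 20% of $2350 = $470. Member owes $470 (running OOP $3043.20). Insurer: $2350 − $470 = $1880.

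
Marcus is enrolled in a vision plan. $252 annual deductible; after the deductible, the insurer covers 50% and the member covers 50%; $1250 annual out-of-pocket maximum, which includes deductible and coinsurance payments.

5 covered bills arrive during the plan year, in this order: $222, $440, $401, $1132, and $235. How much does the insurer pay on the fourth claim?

#1 ($222): all of it applies to the deductible. Cost to member: $222. OOP to date $222. Plan pays $222 − $222 = $0.
#2 ($440): $30 finishes the deductible; $410 goes to coinsurance; 50% of $410 = $205. Cost to member: $235. OOP to date $457. Plan pays $440 − $235 = $205.
#3 ($401): deductible already satisfied, so member's share is 50% × $401 = $200.50. Cost to member: $200.50. OOP to date $657.50. Plan pays $401 − $200.50 = $200.50.
#4 ($1132): deductible met; 50% of $1132 = $566. Member owes $566 (running OOP $1223.50). Insurer: $1132 − $566 = $566.

$566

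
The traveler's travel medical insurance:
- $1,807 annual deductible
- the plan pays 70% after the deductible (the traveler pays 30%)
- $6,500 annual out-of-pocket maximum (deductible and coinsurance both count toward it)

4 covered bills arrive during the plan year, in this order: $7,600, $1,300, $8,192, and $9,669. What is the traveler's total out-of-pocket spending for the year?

Claim 1 — $7,600: $1,807 to deductible, leaving $5,793; 30% of $5,793 = $1,737.90. Cost to traveler: $3,544.90. OOP to date $3,544.90.
Claim 2 — $1,300: deductible already satisfied, so traveler's share is 30% × $1,300 = $390. Traveler pays $390; OOP now $3,934.90.
Claim 3 — $8,192: deductible met; 30% of $8,192 = $2,457.60. Traveler owes $2,457.60 (running OOP $6,392.50).
Claim 4 — $9,669: deductible met; 30% of $9,669 = $2,900.70. Adding that to $6,392.50 gives $9,293.20, past the $6,500 cap; traveler pays only $6,500 − $6,392.50 = $107.50.
Summing the traveler's payments: $3,544.90 + $390 + $2,457.60 + $107.50 = $6,500.

$6,500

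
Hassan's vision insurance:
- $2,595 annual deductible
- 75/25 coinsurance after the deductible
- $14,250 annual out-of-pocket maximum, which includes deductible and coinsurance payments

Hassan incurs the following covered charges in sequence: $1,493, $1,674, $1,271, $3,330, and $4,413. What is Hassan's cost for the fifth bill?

Bill 1, $1,493: all of it applies to the deductible. Cost to member: $1,493. OOP to date $1,493.
Bill 2, $1,674: $1,102 finishes the deductible; $572 goes to coinsurance; 25% of $572 = $143. Cost to member: $1,245. OOP to date $2,738.
Bill 3, $1,271: deductible met; 25% of $1,271 = $317.75. Member pays $317.75; OOP now $3,055.75.
Bill 4, $3,330: 25% coinsurance on $3,330 = $832.50. Member owes $832.50 (running OOP $3,888.25).
Bill 5, $4,413: 25% coinsurance on $4,413 = $1,103.25. Member owes $1,103.25 (running OOP $4,991.50).

$1,103.25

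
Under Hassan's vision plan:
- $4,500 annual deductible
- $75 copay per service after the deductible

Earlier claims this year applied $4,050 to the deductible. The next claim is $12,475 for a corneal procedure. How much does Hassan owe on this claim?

$4,050 of the $4,500 deductible is already met, leaving $450.
After the $450 deductible portion, $12,475 − $450 = $12,025 is subject to the copay.
Copay on this service: $75.
That puts the member's cost at $450 + $75 = $525.

$525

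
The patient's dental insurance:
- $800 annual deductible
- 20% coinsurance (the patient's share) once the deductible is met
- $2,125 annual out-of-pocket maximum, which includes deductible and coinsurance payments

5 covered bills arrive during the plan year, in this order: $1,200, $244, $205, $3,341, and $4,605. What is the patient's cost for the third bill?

$41

#1 ($1,200): $800 finishes the deductible; $400 goes to coinsurance; patient's 20% is $80. Patient owes $880 (running OOP $880).
#2 ($244): deductible met; 20% of $244 = $48.80. Patient owes $48.80 (running OOP $928.80).
#3 ($205): 20% coinsurance on $205 = $41. Cost to patient: $41. OOP to date $969.80.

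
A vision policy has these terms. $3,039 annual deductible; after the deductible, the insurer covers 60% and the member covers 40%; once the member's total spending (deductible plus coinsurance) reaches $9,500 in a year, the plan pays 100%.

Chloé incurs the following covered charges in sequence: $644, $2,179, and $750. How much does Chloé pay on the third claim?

$429.60

Claim 1 ($644): all of it applies to the deductible. Member owes $644 (running OOP $644).
Claim 2 ($2,179): entire amount goes to the deductible. Cost to member: $2,179. OOP to date $2,823.
Claim 3 ($750): $216 to deductible, leaving $534; 40% of $534 = $213.60. Cost to member: $429.60. OOP to date $3,252.60.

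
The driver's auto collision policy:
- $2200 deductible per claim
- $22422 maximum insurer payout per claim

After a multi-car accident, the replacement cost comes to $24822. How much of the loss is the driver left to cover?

After the deductible, $24822 − $2200 = $22622 remains.
Since $22622 > $22422, the payout is capped at $22422.
Driver's share is the uncovered remainder: $24822 − $22422 = $2400.

$2400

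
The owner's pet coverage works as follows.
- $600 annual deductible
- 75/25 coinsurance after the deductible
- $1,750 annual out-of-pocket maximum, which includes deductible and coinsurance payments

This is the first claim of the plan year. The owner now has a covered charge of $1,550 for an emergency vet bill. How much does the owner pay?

The full $600 deductible is still open; $600 of this bill applies to it.
After the $600 deductible portion, $1,550 − $600 = $950 is subject to coinsurance.
Owner's 25% share of $950 is $237.50.
Owner responsibility before any cap: $600 + $237.50 = $837.50.
Total out-of-pocket so far would be $0 + $837.50 = $837.50, below the $1,750 cap — no reduction.

$837.50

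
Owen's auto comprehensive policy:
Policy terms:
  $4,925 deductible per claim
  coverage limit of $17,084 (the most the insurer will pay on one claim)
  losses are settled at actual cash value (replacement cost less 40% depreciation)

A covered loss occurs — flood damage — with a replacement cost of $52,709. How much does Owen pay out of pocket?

$35,625

Actual cash value after 40% depreciation: $52,709 × 60% = $31,625.40.
After the deductible, $31,625.40 − $4,925 = $26,700.40 remains.
$26,700.40 exceeds the $17,084 limit, so the insurer pays the limit: $17,084.
Out of pocket: $52,709 − $17,084 = $35,625.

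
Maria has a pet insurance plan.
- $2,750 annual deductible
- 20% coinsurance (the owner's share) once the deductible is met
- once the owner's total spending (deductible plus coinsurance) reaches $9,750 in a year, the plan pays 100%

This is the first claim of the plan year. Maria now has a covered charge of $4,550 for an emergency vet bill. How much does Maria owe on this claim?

$3,110

Nothing has been paid toward the $2,750 deductible, so the first $2,750 of this charge is applied there.
After the $2,750 deductible portion, $4,550 − $2,750 = $1,800 is subject to coinsurance.
Owner's 20% share of $1,800 is $360.
So the owner owes $2,750 + $360 = $3,110 before any cap.
Year-to-date out-of-pocket becomes $0 + $3,110 = $3,110, still under the $9,750 maximum, so no cap applies.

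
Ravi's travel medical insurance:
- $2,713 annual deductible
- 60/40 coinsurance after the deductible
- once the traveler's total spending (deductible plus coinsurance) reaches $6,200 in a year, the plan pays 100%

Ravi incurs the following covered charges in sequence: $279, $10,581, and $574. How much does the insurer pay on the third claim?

$345.80

Claim 1 ($279): entire amount goes to the deductible. Cost to traveler: $279. OOP to date $279. Plan pays $279 − $279 = $0.
Claim 2 ($10,581): $2,434 to deductible, leaving $8,147; 40% of $8,147 = $3,258.80. Cost to traveler: $5,692.80. OOP to date $5,971.80. Insurer: $10,581 − $5,692.80 = $4,888.20.
Claim 3 ($574): deductible already satisfied, so traveler's share is 40% × $574 = $229.60. OOP would hit $6,201.40 > $6,200, so the cap limits the traveler to $6,200 − $5,971.80 = $228.20. Plan pays $574 − $228.20 = $345.80.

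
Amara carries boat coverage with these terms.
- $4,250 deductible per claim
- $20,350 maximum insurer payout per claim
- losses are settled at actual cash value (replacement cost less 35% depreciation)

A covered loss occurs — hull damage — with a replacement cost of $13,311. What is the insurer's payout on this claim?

Depreciate 35%: the covered value is $13,311 × 0.65 = $8,652.15.
Subtract the deductible: $8,652.15 − $4,250 = $4,402.15.
That's under the $20,350 cap, so the insurer reimburses the full $4,402.15.

$4,402.15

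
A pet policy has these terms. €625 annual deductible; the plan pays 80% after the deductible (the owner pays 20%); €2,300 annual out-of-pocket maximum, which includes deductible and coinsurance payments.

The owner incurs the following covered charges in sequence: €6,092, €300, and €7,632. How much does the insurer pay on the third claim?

€7,110.40

#1 (€6,092): deductible takes €625, €5,467 remains; coinsurance €5,467 × 20% = €1,093.40. Cost to owner: €1,718.40. OOP to date €1,718.40. Insurer: €6,092 − €1,718.40 = €4,373.60.
#2 (€300): deductible already satisfied, so owner's share is 20% × €300 = €60. Owner owes €60 (running OOP €1,778.40). Plan pays €300 − €60 = €240.
#3 (€7,632): deductible already satisfied, so owner's share is 20% × €7,632 = €1,526.40. OOP would hit €3,304.80 > €2,300, so the cap limits the owner to €2,300 − €1,778.40 = €521.60. Insurer: €7,632 − €521.60 = €7,110.40.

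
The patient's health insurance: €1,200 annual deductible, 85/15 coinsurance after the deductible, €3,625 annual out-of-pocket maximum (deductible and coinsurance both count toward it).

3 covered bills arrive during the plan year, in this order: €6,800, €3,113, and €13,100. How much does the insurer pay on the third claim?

€11,981.95

Claim 1 — €6,800: €1,200 finishes the deductible; €5,600 goes to coinsurance; 15% of €5,600 = €840. Cost to patient: €2,040. OOP to date €2,040. Plan pays €6,800 − €2,040 = €4,760.
Claim 2 — €3,113: 15% coinsurance on €3,113 = €466.95. Patient pays €466.95; OOP now €2,506.95. Insurer: €3,113 − €466.95 = €2,646.05.
Claim 3 — €13,100: 15% coinsurance on €13,100 = €1,965. Adding that to €2,506.95 gives €4,471.95, past the €3,625 cap; patient pays only €3,625 − €2,506.95 = €1,118.05. Plan pays €13,100 − €1,118.05 = €11,981.95.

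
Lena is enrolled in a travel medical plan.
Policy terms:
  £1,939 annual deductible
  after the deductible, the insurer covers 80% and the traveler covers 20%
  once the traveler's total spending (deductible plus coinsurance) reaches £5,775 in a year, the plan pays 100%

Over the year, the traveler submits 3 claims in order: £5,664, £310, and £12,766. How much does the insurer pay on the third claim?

£10,212.80

#1 (£5,664): deductible takes £1,939, £3,725 remains; coinsurance £3,725 × 20% = £745. Traveler pays £2,684; OOP now £2,684. Insurer: £5,664 − £2,684 = £2,980.
#2 (£310): deductible met; 20% of £310 = £62. Traveler owes £62 (running OOP £2,746). Insurer: £310 − £62 = £248.
#3 (£12,766): 20% coinsurance on £12,766 = £2,553.20. Cost to traveler: £2,553.20. OOP to date £5,299.20. Plan pays £12,766 − £2,553.20 = £10,212.80.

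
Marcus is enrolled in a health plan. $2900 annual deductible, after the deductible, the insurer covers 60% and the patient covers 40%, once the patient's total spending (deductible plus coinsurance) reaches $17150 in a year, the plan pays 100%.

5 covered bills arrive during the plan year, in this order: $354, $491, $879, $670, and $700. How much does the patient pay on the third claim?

$879

Bill 1, $354: all of it applies to the deductible. Cost to patient: $354. OOP to date $354.
Bill 2, $491: fully absorbed by the deductible. Patient pays $491; OOP now $845.
Bill 3, $879: entire amount goes to the deductible. Patient pays $879; OOP now $1724.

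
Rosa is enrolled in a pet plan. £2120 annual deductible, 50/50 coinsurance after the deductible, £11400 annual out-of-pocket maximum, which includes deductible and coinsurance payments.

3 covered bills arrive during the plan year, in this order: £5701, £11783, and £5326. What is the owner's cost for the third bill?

Claim 1 — £5701: £2120 to deductible, leaving £3581; 50% of £3581 = £1790.50. Cost to owner: £3910.50. OOP to date £3910.50.
Claim 2 — £11783: deductible met; 50% of £11783 = £5891.50. Cost to owner: £5891.50. OOP to date £9802.
Claim 3 — £5326: deductible already satisfied, so owner's share is 50% × £5326 = £2663. That would push OOP to £12465, over the £11400 cap, so owner pays £11400 − £9802 = £1598.

£1598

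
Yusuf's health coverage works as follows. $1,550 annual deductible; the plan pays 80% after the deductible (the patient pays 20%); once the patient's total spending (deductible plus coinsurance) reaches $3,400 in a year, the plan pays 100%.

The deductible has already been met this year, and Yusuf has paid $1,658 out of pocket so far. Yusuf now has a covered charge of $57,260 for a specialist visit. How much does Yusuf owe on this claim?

$1,742

With the deductible met, the entire $57,260 is subject to coinsurance.
Patient's 20% share of $57,260 is $11,452.
That would bring total out-of-pocket to $13,110, past the $3,400 cap. The patient is capped at $3,400 − $1,658 = $1,742 on this claim.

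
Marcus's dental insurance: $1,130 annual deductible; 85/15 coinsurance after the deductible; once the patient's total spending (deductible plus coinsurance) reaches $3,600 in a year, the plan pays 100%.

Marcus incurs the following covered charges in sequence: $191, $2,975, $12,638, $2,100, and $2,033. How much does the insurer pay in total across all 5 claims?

Claim 1 — $191: all of it applies to the deductible. Patient owes $191 (running OOP $191). Plan pays $191 − $191 = $0.
Claim 2 — $2,975: deductible takes $939, $2,036 remains; patient's 15% is $305.40. Patient owes $1,244.40 (running OOP $1,435.40). Plan pays $2,975 − $1,244.40 = $1,730.60.
Claim 3 — $12,638: deductible already satisfied, so patient's share is 15% × $12,638 = $1,895.70. Cost to patient: $1,895.70. OOP to date $3,331.10. Plan pays $12,638 − $1,895.70 = $10,742.30.
Claim 4 — $2,100: deductible met; 15% of $2,100 = $315. Adding that to $3,331.10 gives $3,646.10, past the $3,600 cap; patient pays only $3,600 − $3,331.10 = $268.90. Insurer: $2,100 − $268.90 = $1,831.10.
Claim 5 — $2,033: deductible already satisfied, so patient's share is 15% × $2,033 = $304.95. OOP would hit $3,904.95 > $3,600, so the cap limits the patient to $3,600 − $3,600 = $0. Insurer: $2,033 − $0 = $2,033.
Insurer total: $0 + $1,730.60 + $10,742.30 + $1,831.10 + $2,033 = $16,337.

$16,337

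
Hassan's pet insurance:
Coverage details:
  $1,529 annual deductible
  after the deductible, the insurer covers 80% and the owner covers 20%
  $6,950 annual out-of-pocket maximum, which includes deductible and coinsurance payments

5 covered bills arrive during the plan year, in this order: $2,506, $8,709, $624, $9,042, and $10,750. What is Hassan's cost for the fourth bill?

Bill 1, $2,506: $1,529 finishes the deductible; $977 goes to coinsurance; owner's 20% is $195.40. Cost to owner: $1,724.40. OOP to date $1,724.40.
Bill 2, $8,709: deductible met; 20% of $8,709 = $1,741.80. Owner owes $1,741.80 (running OOP $3,466.20).
Bill 3, $624: deductible met; 20% of $624 = $124.80. Cost to owner: $124.80. OOP to date $3,591.
Bill 4, $9,042: deductible already satisfied, so owner's share is 20% × $9,042 = $1,808.40. Owner pays $1,808.40; OOP now $5,399.40.

$1,808.40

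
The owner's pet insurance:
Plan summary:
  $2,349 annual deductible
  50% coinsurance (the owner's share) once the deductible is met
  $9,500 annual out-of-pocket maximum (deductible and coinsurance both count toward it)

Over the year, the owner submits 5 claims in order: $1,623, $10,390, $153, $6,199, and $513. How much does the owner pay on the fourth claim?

Claim 1 ($1,623): fully absorbed by the deductible. Cost to owner: $1,623. OOP to date $1,623.
Claim 2 ($10,390): deductible takes $726, $9,664 remains; coinsurance $9,664 × 50% = $4,832. Cost to owner: $5,558. OOP to date $7,181.
Claim 3 ($153): deductible already satisfied, so owner's share is 50% × $153 = $76.50. Owner owes $76.50 (running OOP $7,257.50).
Claim 4 ($6,199): 50% coinsurance on $6,199 = $3,099.50. OOP would hit $10,357 > $9,500, so the cap limits the owner to $9,500 − $7,257.50 = $2,242.50.

$2,242.50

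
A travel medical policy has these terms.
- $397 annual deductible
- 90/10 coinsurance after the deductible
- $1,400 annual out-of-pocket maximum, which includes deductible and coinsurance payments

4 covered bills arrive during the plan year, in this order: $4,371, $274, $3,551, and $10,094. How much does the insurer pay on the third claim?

Claim 1 ($4,371): $397 finishes the deductible; $3,974 goes to coinsurance; traveler's 10% is $397.40. Traveler pays $794.40; OOP now $794.40. Plan pays $4,371 − $794.40 = $3,576.60.
Claim 2 ($274): deductible already satisfied, so traveler's share is 10% × $274 = $27.40. Traveler owes $27.40 (running OOP $821.80). Plan pays $274 − $27.40 = $246.60.
Claim 3 ($3,551): 10% coinsurance on $3,551 = $355.10. Traveler pays $355.10; OOP now $1,176.90. Insurer: $3,551 − $355.10 = $3,195.90.

$3,195.90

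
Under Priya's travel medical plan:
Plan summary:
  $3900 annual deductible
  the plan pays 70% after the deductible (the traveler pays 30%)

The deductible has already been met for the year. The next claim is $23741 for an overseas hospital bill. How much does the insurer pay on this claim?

The deductible is already satisfied, so the full bill goes to coinsurance.
Coinsurance: $23741 × 30% = $7122.30.
Insurer pays the balance: $23741 − $7122.30 = $16618.70.

$16618.70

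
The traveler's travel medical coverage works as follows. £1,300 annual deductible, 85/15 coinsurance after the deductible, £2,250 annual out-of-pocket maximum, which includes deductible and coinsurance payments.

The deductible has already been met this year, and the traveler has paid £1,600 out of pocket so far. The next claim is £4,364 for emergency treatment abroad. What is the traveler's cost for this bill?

£650

With the deductible met, the entire £4,364 is subject to coinsurance.
Coinsurance: £4,364 × 15% = £654.60.
Adding £654.60 to the £1,600 already spent would give £2,254.60, which exceeds the £2,250 cap; the traveler pays just £2,250 − £1,600 = £650.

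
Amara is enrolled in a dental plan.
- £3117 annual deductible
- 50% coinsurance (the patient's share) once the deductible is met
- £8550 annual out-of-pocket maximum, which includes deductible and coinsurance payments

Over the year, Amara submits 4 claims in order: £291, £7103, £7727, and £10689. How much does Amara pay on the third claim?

£3294.50

#1 (£291): fully absorbed by the deductible. Patient owes £291 (running OOP £291).
#2 (£7103): £2826 to deductible, leaving £4277; patient's 50% is £2138.50. Cost to patient: £4964.50. OOP to date £5255.50.
#3 (£7727): deductible met; 50% of £7727 = £3863.50. That would push OOP to £9119, over the £8550 cap, so patient pays £8550 − £5255.50 = £3294.50.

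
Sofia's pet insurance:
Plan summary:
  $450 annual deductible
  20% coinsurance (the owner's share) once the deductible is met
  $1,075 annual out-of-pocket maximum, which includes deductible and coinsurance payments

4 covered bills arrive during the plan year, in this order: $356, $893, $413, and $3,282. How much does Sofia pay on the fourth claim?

$382.60

Claim 1 ($356): fully absorbed by the deductible. Owner pays $356; OOP now $356.
Claim 2 ($893): $94 finishes the deductible; $799 goes to coinsurance; owner's 20% is $159.80. Owner owes $253.80 (running OOP $609.80).
Claim 3 ($413): deductible met; 20% of $413 = $82.60. Owner pays $82.60; OOP now $692.40.
Claim 4 ($3,282): 20% coinsurance on $3,282 = $656.40. Adding that to $692.40 gives $1,348.80, past the $1,075 cap; owner pays only $1,075 − $692.40 = $382.60.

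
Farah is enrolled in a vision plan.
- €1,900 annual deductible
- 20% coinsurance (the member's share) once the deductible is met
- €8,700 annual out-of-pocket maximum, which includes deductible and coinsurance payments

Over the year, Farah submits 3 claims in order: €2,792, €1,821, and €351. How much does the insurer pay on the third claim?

Bill 1, €2,792: €1,900 to deductible, leaving €892; member's 20% is €178.40. Cost to member: €2,078.40. OOP to date €2,078.40. Plan pays €2,792 − €2,078.40 = €713.60.
Bill 2, €1,821: deductible already satisfied, so member's share is 20% × €1,821 = €364.20. Member owes €364.20 (running OOP €2,442.60). Plan pays €1,821 − €364.20 = €1,456.80.
Bill 3, €351: deductible already satisfied, so member's share is 20% × €351 = €70.20. Member pays €70.20; OOP now €2,512.80. Plan pays €351 − €70.20 = €280.80.

€280.80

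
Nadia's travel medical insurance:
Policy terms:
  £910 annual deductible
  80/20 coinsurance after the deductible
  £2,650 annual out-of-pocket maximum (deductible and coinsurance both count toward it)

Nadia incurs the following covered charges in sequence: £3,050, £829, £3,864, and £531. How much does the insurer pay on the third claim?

£3,091.20

Claim 1 — £3,050: £910 finishes the deductible; £2,140 goes to coinsurance; traveler's 20% is £428. Cost to traveler: £1,338. OOP to date £1,338. Plan pays £3,050 − £1,338 = £1,712.
Claim 2 — £829: 20% coinsurance on £829 = £165.80. Traveler owes £165.80 (running OOP £1,503.80). Insurer: £829 − £165.80 = £663.20.
Claim 3 — £3,864: deductible already satisfied, so traveler's share is 20% × £3,864 = £772.80. Traveler owes £772.80 (running OOP £2,276.60). Plan pays £3,864 − £772.80 = £3,091.20.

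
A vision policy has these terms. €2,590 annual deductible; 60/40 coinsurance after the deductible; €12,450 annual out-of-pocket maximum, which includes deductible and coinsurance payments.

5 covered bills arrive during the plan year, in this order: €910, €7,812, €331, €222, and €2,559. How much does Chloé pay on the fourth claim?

€88.80

Claim 1 — €910: entire amount goes to the deductible. Member pays €910; OOP now €910.
Claim 2 — €7,812: €1,680 to deductible, leaving €6,132; 40% of €6,132 = €2,452.80. Member pays €4,132.80; OOP now €5,042.80.
Claim 3 — €331: deductible already satisfied, so member's share is 40% × €331 = €132.40. Member owes €132.40 (running OOP €5,175.20).
Claim 4 — €222: 40% coinsurance on €222 = €88.80. Member owes €88.80 (running OOP €5,264).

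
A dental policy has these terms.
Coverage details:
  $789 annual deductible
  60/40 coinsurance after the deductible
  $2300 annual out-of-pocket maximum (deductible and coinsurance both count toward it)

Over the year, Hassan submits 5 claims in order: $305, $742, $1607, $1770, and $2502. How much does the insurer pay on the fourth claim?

$1062

Claim 1 — $305: fully absorbed by the deductible. Patient pays $305; OOP now $305. Plan pays $305 − $305 = $0.
Claim 2 — $742: $484 finishes the deductible; $258 goes to coinsurance; coinsurance $258 × 40% = $103.20. Cost to patient: $587.20. OOP to date $892.20. Insurer: $742 − $587.20 = $154.80.
Claim 3 — $1607: deductible met; 40% of $1607 = $642.80. Patient pays $642.80; OOP now $1535. Insurer: $1607 − $642.80 = $964.20.
Claim 4 — $1770: deductible already satisfied, so patient's share is 40% × $1770 = $708. Patient owes $708 (running OOP $2243). Plan pays $1770 − $708 = $1062.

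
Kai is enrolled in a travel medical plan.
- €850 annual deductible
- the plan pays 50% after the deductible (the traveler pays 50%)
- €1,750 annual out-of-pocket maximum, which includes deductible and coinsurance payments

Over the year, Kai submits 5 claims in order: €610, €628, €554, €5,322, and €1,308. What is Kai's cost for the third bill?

Claim 1 (€610): fully absorbed by the deductible. Traveler owes €610 (running OOP €610).
Claim 2 (€628): €240 finishes the deductible; €388 goes to coinsurance; coinsurance €388 × 50% = €194. Traveler pays €434; OOP now €1,044.
Claim 3 (€554): deductible met; 50% of €554 = €277. Cost to traveler: €277. OOP to date €1,321.

€277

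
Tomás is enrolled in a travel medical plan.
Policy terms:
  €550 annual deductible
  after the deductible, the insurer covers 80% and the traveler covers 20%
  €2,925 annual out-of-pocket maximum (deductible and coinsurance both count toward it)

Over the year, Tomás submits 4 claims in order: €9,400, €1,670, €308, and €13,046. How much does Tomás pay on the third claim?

Claim 1 — €9,400: €550 to deductible, leaving €8,850; coinsurance €8,850 × 20% = €1,770. Traveler owes €2,320 (running OOP €2,320).
Claim 2 — €1,670: deductible already satisfied, so traveler's share is 20% × €1,670 = €334. Cost to traveler: €334. OOP to date €2,654.
Claim 3 — €308: 20% coinsurance on €308 = €61.60. Traveler owes €61.60 (running OOP €2,715.60).

€61.60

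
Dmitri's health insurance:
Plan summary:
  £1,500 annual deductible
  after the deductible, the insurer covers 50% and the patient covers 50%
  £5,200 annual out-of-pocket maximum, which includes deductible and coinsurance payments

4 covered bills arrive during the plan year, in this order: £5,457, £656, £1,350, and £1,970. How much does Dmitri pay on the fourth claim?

#1 (£5,457): £1,500 to deductible, leaving £3,957; 50% of £3,957 = £1,978.50. Cost to patient: £3,478.50. OOP to date £3,478.50.
#2 (£656): 50% coinsurance on £656 = £328. Cost to patient: £328. OOP to date £3,806.50.
#3 (£1,350): deductible already satisfied, so patient's share is 50% × £1,350 = £675. Patient owes £675 (running OOP £4,481.50).
#4 (£1,970): deductible met; 50% of £1,970 = £985. That would push OOP to £5,466.50, over the £5,200 cap, so patient pays £5,200 − £4,481.50 = £718.50.

£718.50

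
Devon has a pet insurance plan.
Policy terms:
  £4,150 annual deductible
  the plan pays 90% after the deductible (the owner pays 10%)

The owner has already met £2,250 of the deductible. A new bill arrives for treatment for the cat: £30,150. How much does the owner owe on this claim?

£4,725

£2,250 of the £4,150 deductible is already met, leaving £1,900.
The remaining £28,250 (= £30,150 − £1,900) moves to coinsurance.
Owner's 10% share of £28,250 is £2,825.
Owner responsibility: £1,900 + £2,825 = £4,725.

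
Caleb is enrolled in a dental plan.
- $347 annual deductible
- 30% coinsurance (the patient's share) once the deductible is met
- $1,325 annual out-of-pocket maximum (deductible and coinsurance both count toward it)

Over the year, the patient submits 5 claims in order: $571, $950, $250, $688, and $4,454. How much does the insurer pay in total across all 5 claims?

$5,588

Claim 1 — $571: deductible takes $347, $224 remains; patient's 30% is $67.20. Cost to patient: $414.20. OOP to date $414.20. Plan pays $571 − $414.20 = $156.80.
Claim 2 — $950: 30% coinsurance on $950 = $285. Cost to patient: $285. OOP to date $699.20. Insurer: $950 − $285 = $665.
Claim 3 — $250: deductible met; 30% of $250 = $75. Cost to patient: $75. OOP to date $774.20. Insurer: $250 − $75 = $175.
Claim 4 — $688: deductible already satisfied, so patient's share is 30% × $688 = $206.40. Patient pays $206.40; OOP now $980.60. Plan pays $688 − $206.40 = $481.60.
Claim 5 — $4,454: deductible met; 30% of $4,454 = $1,336.20. OOP would hit $2,316.80 > $1,325, so the cap limits the patient to $1,325 − $980.60 = $344.40. Plan pays $4,454 − $344.40 = $4,109.60.
Insurer total: $156.80 + $665 + $175 + $481.60 + $4,109.60 = $5,588.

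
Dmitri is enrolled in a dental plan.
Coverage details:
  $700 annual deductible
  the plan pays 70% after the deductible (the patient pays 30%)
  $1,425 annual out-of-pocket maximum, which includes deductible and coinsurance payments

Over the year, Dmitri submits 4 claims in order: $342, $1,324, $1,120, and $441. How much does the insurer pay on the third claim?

Bill 1, $342: fully absorbed by the deductible. Cost to patient: $342. OOP to date $342. Insurer: $342 − $342 = $0.
Bill 2, $1,324: deductible takes $358, $966 remains; coinsurance $966 × 30% = $289.80. Cost to patient: $647.80. OOP to date $989.80. Plan pays $1,324 − $647.80 = $676.20.
Bill 3, $1,120: deductible met; 30% of $1,120 = $336. Cost to patient: $336. OOP to date $1,325.80. Insurer: $1,120 − $336 = $784.

$784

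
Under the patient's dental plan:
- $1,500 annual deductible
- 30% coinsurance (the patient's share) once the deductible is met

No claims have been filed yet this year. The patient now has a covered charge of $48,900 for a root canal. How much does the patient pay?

Nothing has been paid toward the $1,500 deductible, so the first $1,500 of this charge is applied there.
After the $1,500 deductible portion, $48,900 − $1,500 = $47,400 is subject to coinsurance.
30% of $47,400 = $14,220 falls to the patient.
Patient responsibility: $1,500 + $14,220 = $15,720.

$15,720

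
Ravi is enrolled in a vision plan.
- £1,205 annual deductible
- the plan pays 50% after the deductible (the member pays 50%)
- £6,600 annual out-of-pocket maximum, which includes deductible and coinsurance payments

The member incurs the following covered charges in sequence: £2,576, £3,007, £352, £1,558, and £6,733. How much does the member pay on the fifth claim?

#1 (£2,576): £1,205 finishes the deductible; £1,371 goes to coinsurance; 50% of £1,371 = £685.50. Cost to member: £1,890.50. OOP to date £1,890.50.
#2 (£3,007): deductible already satisfied, so member's share is 50% × £3,007 = £1,503.50. Member pays £1,503.50; OOP now £3,394.
#3 (£352): deductible already satisfied, so member's share is 50% × £352 = £176. Member owes £176 (running OOP £3,570).
#4 (£1,558): deductible already satisfied, so member's share is 50% × £1,558 = £779. Member owes £779 (running OOP £4,349).
#5 (£6,733): deductible already satisfied, so member's share is 50% × £6,733 = £3,366.50. OOP would hit £7,715.50 > £6,600, so the cap limits the member to £6,600 − £4,349 = £2,251.

£2,251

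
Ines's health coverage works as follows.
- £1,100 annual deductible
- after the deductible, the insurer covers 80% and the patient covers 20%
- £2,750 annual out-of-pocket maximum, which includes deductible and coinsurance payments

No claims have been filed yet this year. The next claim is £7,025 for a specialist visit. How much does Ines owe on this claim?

£2,285

Nothing has been paid toward the £1,100 deductible, so the first £1,100 of this charge is applied there.
After the £1,100 deductible portion, £7,025 − £1,100 = £5,925 is subject to coinsurance.
Patient's 20% share of £5,925 is £1,185.
That puts the patient's cost at £1,100 + £1,185 = £2,285 before any cap.
Total out-of-pocket so far would be £0 + £2,285 = £2,285, below the £2,750 cap — no reduction.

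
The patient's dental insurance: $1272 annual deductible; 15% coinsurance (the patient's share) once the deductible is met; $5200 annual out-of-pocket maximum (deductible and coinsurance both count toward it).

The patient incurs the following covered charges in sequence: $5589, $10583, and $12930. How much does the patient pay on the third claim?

Bill 1, $5589: $1272 finishes the deductible; $4317 goes to coinsurance; 15% of $4317 = $647.55. Cost to patient: $1919.55. OOP to date $1919.55.
Bill 2, $10583: deductible met; 15% of $10583 = $1587.45. Patient owes $1587.45 (running OOP $3507).
Bill 3, $12930: 15% coinsurance on $12930 = $1939.50. OOP would hit $5446.50 > $5200, so the cap limits the patient to $5200 − $3507 = $1693.

$1693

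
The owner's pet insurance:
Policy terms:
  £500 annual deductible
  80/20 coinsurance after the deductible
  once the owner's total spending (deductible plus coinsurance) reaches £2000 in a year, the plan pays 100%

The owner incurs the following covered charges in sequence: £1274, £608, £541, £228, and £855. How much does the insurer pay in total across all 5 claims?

£2404.80

#1 (£1274): deductible takes £500, £774 remains; 20% of £774 = £154.80. Owner owes £654.80 (running OOP £654.80). Plan pays £1274 − £654.80 = £619.20.
#2 (£608): deductible met; 20% of £608 = £121.60. Owner pays £121.60; OOP now £776.40. Insurer: £608 − £121.60 = £486.40.
#3 (£541): deductible met; 20% of £541 = £108.20. Owner pays £108.20; OOP now £884.60. Plan pays £541 − £108.20 = £432.80.
#4 (£228): deductible met; 20% of £228 = £45.60. Cost to owner: £45.60. OOP to date £930.20. Insurer: £228 − £45.60 = £182.40.
#5 (£855): deductible already satisfied, so owner's share is 20% × £855 = £171. Owner pays £171; OOP now £1101.20. Plan pays £855 − £171 = £684.
Insurer total = bills − owner's total = £3506 − £1101.20 = £2404.80.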